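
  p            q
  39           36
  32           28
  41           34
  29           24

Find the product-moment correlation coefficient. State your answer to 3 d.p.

0.954

n = 4, Σp = 141, Σq = 122, Σp² = 5067, Σq² = 3812, Σpq = 4390
nΣpq − ΣpΣq = 17560 − 17202 = 358
nΣp² − (Σp)² = 20268 − 19881 = 387; nΣq² − (Σq)² = 15248 − 14884 = 364
r = 358 / √(387 × 364) = 358 / 375.3239 ≈ 0.954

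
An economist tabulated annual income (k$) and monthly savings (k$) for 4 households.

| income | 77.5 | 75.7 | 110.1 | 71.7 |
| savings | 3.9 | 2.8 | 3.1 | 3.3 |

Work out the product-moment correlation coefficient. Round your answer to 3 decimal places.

-0.202

n = 4, Σx = 335, Σy = 13.1, Σx² = 28999.64, Σy² = 43.55, Σxy = 1092.13
nΣxy − ΣxΣy = 4368.52 − 4388.5 = -19.98
nΣx² − (Σx)² = 115998.56 − 112225 = 3773.56; nΣy² − (Σy)² = 174.2 − 171.61 = 2.59
r = -19.98 / √(3773.56 × 2.59) = -19.98 / 98.8611 ≈ -0.202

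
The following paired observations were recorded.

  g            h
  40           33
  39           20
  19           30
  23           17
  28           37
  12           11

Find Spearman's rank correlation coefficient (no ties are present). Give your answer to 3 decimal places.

0.600

Rank g: 6, 5, 2, 3, 4, 1
Rank h: 5, 3, 4, 2, 6, 1
d = rank(g) − rank(h): 1, 2, -2, 1, -2, 0; Σd² = 14
ρ = 1 − 6Σd² / [n(n²−1)] = 1 − 6×14 / (6×35) = 1 − 84/210 ≈ 0.600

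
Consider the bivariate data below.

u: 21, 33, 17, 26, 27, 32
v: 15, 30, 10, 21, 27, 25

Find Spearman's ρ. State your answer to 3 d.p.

Rank u: 2, 6, 1, 3, 4, 5
Rank v: 2, 6, 1, 3, 5, 4
d = rank(u) − rank(v): 0, 0, 0, 0, -1, 1; Σd² = 2
ρ = 1 − 6Σd² / [n(n²−1)] = 1 − 6×2 / (6×35) = 1 − 12/210 ≈ 0.943

0.943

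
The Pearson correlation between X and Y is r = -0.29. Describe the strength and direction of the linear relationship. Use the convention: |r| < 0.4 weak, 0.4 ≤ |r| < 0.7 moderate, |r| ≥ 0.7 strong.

weak negative

r = -0.29 < 0 so the relationship is negative.
|r| = 0.29, which falls in the weak range.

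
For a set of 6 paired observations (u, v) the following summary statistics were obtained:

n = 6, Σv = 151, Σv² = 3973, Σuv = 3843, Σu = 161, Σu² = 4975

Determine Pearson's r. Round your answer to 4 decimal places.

r = (nΣuv − ΣuΣv) / √[(nΣu² − (Σu)²)(nΣv² − (Σv)²)]
Numerator: 6×3843 − 161×151 = -1253
Denominator: √[(29850 − 25921)(23838 − 22801)] = √[3929 × 1037] = 2018.5076
r = -1253 / 2018.5076 ≈ -0.6208

-0.6208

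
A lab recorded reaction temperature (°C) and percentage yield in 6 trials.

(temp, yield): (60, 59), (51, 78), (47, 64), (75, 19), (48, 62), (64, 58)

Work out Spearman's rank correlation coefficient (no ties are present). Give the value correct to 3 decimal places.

-0.829

Rank temp: 4, 3, 1, 6, 2, 5
Rank yield: 3, 6, 5, 1, 4, 2
d = rank(temp) − rank(yield): 1, -3, -4, 5, -2, 3; Σd² = 64
ρ = 1 − 6Σd² / [n(n²−1)] = 1 − 6×64 / (6×35) = 1 − 384/210 ≈ -0.829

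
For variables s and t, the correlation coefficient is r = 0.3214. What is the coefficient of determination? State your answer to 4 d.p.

r² = (0.3214)² = 0.1033

0.1033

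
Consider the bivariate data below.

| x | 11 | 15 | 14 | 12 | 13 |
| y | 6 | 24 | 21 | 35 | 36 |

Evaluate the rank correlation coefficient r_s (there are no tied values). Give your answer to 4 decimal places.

Rank x: 1, 5, 4, 2, 3
Rank y: 1, 3, 2, 4, 5
d = rank(x) − rank(y): 0, 2, 2, -2, -2; Σd² = 16
ρ = 1 − 6Σd² / [n(n²−1)] = 1 − 6×16 / (5×24) = 1 − 96/120 ≈ 0.2000

0.2000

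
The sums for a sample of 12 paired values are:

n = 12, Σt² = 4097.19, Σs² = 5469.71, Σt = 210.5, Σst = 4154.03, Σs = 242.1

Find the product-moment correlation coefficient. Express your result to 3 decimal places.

r = (nΣst − ΣsΣt) / √[(nΣs² − (Σs)²)(nΣt² − (Σt)²)]
Numerator: 12×4154.03 − 242.1×210.5 = -1113.69
Denominator: √[(65636.52 − 58612.41)(49166.28 − 44310.25)] = √[7024.11 × 4856.03] = 5840.3158
r = -1113.69 / 5840.3158 ≈ -0.191

-0.191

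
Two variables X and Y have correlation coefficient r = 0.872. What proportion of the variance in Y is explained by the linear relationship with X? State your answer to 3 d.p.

r² = (0.872)² = 0.760

0.760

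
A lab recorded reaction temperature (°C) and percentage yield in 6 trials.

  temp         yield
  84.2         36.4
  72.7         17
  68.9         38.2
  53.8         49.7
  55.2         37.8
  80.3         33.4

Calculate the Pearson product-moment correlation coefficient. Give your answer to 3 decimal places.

-0.489

n = 6, Σx = 415.1, Σy = 212.5, Σx² = 29511.71, Σy² = 8087.69, Σxy = 14375.2
nΣxy − ΣxΣy = 86251.2 − 88208.75 = -1957.55
nΣx² − (Σx)² = 177070.26 − 172308.01 = 4762.25; nΣy² − (Σy)² = 48526.14 − 45156.25 = 3369.89
r = -1957.55 / √(4762.25 × 3369.89) = -1957.55 / 4006.0278 ≈ -0.489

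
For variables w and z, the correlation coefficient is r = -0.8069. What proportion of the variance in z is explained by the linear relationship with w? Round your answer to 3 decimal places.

0.651

r² = (-0.8069)² = 0.651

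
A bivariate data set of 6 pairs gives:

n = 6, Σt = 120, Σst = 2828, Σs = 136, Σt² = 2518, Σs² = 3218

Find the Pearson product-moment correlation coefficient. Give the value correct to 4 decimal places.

r = (nΣst − ΣsΣt) / √[(nΣs² − (Σs)²)(nΣt² − (Σt)²)]
Numerator: 6×2828 − 136×120 = 648
Denominator: √[(19308 − 18496)(15108 − 14400)] = √[812 × 708] = 758.2190
r = 648 / 758.2190 ≈ 0.8546

0.8546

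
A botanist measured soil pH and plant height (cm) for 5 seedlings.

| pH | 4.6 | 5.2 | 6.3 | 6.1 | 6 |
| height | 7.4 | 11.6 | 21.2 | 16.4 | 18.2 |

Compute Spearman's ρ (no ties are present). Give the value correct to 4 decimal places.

0.9000

Rank pH: 1, 2, 5, 4, 3
Rank height: 1, 2, 5, 3, 4
d = rank(pH) − rank(height): 0, 0, 0, 1, -1; Σd² = 2
ρ = 1 − 6Σd² / [n(n²−1)] = 1 − 6×2 / (5×24) = 1 − 12/120 ≈ 0.9000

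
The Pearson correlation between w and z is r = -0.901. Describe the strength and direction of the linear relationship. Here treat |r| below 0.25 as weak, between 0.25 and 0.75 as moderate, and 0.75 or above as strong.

r = -0.901 < 0 so the relationship is negative.
|r| = 0.901, which falls in the strong range.

strong negative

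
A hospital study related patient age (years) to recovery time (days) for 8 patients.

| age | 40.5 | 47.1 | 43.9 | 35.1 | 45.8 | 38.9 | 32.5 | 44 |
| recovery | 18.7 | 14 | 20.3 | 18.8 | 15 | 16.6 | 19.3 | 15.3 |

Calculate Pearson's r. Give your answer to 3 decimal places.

n = 8, Σx = 327.8, Σy = 138, Σx² = 13620.98, Σy² = 2418.36, Σxy = 5600.99
nΣxy − ΣxΣy = 44807.92 − 45236.4 = -428.48
nΣx² − (Σx)² = 108967.84 − 107452.84 = 1515; nΣy² − (Σy)² = 19346.88 − 19044 = 302.88
r = -428.48 / √(1515 × 302.88) = -428.48 / 677.3944 ≈ -0.633

-0.633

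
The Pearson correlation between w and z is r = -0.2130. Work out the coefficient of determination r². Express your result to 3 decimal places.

r² = (-0.2130)² = 0.045

0.045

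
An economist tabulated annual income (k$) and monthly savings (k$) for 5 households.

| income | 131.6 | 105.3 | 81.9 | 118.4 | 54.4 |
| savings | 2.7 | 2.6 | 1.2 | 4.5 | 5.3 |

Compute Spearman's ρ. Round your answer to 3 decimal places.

-0.100

Rank income: 5, 3, 2, 4, 1
Rank savings: 3, 2, 1, 4, 5
d = rank(income) − rank(savings): 2, 1, 1, 0, -4; Σd² = 22
ρ = 1 − 6Σd² / [n(n²−1)] = 1 − 6×22 / (5×24) = 1 − 132/120 ≈ -0.100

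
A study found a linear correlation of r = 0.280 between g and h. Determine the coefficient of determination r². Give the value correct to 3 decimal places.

0.078

r² = (0.280)² = 0.078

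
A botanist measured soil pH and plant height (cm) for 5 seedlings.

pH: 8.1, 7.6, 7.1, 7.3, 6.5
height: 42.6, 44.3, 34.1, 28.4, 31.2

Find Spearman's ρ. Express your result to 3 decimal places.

0.600

Rank pH: 5, 4, 2, 3, 1
Rank height: 4, 5, 3, 1, 2
d = rank(pH) − rank(height): 1, -1, -1, 2, -1; Σd² = 8
ρ = 1 − 6Σd² / [n(n²−1)] = 1 − 6×8 / (5×24) = 1 − 48/120 ≈ 0.600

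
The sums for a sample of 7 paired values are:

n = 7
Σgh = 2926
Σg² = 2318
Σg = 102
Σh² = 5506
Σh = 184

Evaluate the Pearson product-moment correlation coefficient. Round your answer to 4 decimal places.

r = (nΣgh − ΣgΣh) / √[(nΣg² − (Σg)²)(nΣh² − (Σh)²)]
Numerator: 7×2926 − 102×184 = 1714
Denominator: √[(16226 − 10404)(38542 − 33856)] = √[5822 × 4686] = 5223.2071
r = 1714 / 5223.2071 ≈ 0.3282

0.3282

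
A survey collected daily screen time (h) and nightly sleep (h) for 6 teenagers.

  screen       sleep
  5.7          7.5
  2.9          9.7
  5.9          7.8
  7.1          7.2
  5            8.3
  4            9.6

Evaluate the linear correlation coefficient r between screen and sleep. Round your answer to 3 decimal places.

n = 6, Σx = 30.6, Σy = 50.1, Σx² = 167.12, Σy² = 424.07, Σxy = 247.92
nΣxy − ΣxΣy = 1487.52 − 1533.06 = -45.54
nΣx² − (Σx)² = 1002.72 − 936.36 = 66.36; nΣy² − (Σy)² = 2544.42 − 2510.01 = 34.41
r = -45.54 / √(66.36 × 34.41) = -45.54 / 47.7854 ≈ -0.953

-0.953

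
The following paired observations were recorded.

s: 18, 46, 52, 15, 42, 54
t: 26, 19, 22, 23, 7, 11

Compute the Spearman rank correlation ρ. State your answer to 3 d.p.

Rank s: 2, 4, 5, 1, 3, 6
Rank t: 6, 3, 4, 5, 1, 2
d = rank(s) − rank(t): -4, 1, 1, -4, 2, 4; Σd² = 54
ρ = 1 − 6Σd² / [n(n²−1)] = 1 − 6×54 / (6×35) = 1 − 324/210 ≈ -0.543

-0.543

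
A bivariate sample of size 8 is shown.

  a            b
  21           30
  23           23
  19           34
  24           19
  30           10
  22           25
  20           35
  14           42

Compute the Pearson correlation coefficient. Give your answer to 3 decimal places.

-0.973

n = 8, Σa = 173, Σb = 218, Σa² = 3887, Σb² = 6660, Σab = 4399
nΣab − ΣaΣb = 35192 − 37714 = -2522
nΣa² − (Σa)² = 31096 − 29929 = 1167; nΣb² − (Σb)² = 53280 − 47524 = 5756
r = -2522 / √(1167 × 5756) = -2522 / 2591.7662 ≈ -0.973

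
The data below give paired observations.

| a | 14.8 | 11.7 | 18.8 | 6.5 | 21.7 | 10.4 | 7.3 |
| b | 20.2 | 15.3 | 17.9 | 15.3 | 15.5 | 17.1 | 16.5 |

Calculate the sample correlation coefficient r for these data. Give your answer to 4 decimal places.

n = 7, Σa = 91.2, Σb = 117.8, Σa² = 1383.96, Σb² = 2001.54, Σab = 1548.58
nΣab − ΣaΣb = 10840.06 − 10743.36 = 96.7
nΣa² − (Σa)² = 9687.72 − 8317.44 = 1370.28; nΣb² − (Σb)² = 14010.78 − 13876.84 = 133.94
r = 96.7 / √(1370.28 × 133.94) = 96.7 / 428.4102 ≈ 0.2257

0.2257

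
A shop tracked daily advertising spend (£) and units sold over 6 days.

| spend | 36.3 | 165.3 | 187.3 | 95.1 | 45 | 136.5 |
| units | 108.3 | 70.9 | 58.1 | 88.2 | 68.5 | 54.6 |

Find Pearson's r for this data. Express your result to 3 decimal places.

n = 6, Σx = 665.5, Σy = 448.6, Σx² = 93424.33, Σy² = 35583.96, Σxy = 45456.41
nΣxy − ΣxΣy = 272738.46 − 298543.3 = -25804.84
nΣx² − (Σx)² = 560545.98 − 442890.25 = 117655.73; nΣy² − (Σy)² = 213503.76 − 201241.96 = 12261.8
r = -25804.84 / √(117655.73 × 12261.8) = -25804.84 / 37982.5095 ≈ -0.679

-0.679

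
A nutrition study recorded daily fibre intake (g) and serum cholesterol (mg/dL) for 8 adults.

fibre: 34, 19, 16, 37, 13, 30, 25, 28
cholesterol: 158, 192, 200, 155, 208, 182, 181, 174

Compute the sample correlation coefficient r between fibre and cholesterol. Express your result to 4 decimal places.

-0.9689

n = 8, Σx = 202, Σy = 1450, Σx² = 5620, Σy² = 265278, Σxy = 35516
nΣxy − ΣxΣy = 284128 − 292900 = -8772
nΣx² − (Σx)² = 44960 − 40804 = 4156; nΣy² − (Σy)² = 2122224 − 2102500 = 19724
r = -8772 / √(4156 × 19724) = -8772 / 9053.8911 ≈ -0.9689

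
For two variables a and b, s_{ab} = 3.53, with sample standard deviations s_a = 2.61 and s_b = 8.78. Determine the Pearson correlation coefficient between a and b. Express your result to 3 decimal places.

0.154

r = Cov(a,b) / (s_a · s_b) = 3.53 / (2.61 × 8.78)
  = 3.53 / 22.9158 ≈ 0.154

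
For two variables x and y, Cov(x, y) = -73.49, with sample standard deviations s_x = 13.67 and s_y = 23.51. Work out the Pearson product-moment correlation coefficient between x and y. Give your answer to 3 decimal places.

-0.229

r = Cov(x,y) / (s_x · s_y) = -73.49 / (13.67 × 23.51)
  = -73.49 / 321.3817 ≈ -0.229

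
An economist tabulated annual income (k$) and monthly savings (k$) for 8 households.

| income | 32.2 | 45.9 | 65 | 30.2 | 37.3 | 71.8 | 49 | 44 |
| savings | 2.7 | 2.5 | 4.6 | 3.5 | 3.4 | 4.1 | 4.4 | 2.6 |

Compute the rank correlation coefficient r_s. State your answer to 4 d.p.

0.4762

Rank income: 2, 5, 7, 1, 3, 8, 6, 4
Rank savings: 3, 1, 8, 5, 4, 6, 7, 2
d = rank(income) − rank(savings): -1, 4, -1, -4, -1, 2, -1, 2; Σd² = 44
ρ = 1 − 6Σd² / [n(n²−1)] = 1 − 6×44 / (8×63) = 1 − 264/504 ≈ 0.4762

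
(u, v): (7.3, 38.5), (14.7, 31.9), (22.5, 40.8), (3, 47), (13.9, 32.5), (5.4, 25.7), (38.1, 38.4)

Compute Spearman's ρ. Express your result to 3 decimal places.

Rank u: 3, 5, 6, 1, 4, 2, 7
Rank v: 5, 2, 6, 7, 3, 1, 4
d = rank(u) − rank(v): -2, 3, 0, -6, 1, 1, 3; Σd² = 60
ρ = 1 − 6Σd² / [n(n²−1)] = 1 − 6×60 / (7×48) = 1 − 360/336 ≈ -0.071

-0.071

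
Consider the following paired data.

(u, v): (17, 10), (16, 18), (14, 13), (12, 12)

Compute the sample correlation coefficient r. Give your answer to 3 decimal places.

0.099

n = 4, Σu = 59, Σv = 53, Σu² = 885, Σv² = 737, Σuv = 784
nΣuv − ΣuΣv = 3136 − 3127 = 9
nΣu² − (Σu)² = 3540 − 3481 = 59; nΣv² − (Σv)² = 2948 − 2809 = 139
r = 9 / √(59 × 139) = 9 / 90.5594 ≈ 0.099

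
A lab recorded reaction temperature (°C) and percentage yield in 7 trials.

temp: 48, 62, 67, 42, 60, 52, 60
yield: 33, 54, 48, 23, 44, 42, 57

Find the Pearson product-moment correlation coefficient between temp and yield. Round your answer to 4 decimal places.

0.8701

n = 7, Σx = 391, Σy = 301, Σx² = 22305, Σy² = 13787, Σxy = 17358
nΣxy − ΣxΣy = 121506 − 117691 = 3815
nΣx² − (Σx)² = 156135 − 152881 = 3254; nΣy² − (Σy)² = 96509 − 90601 = 5908
r = 3815 / √(3254 × 5908) = 3815 / 4384.5903 ≈ 0.8701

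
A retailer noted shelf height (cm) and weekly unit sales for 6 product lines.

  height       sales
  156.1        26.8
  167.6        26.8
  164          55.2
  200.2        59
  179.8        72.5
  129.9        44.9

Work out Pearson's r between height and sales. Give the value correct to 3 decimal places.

n = 6, Σx = 997.6, Σy = 285.2, Σx² = 168635.06, Σy² = 15236.78, Σxy = 48407.77
nΣxy − ΣxΣy = 290446.62 − 284515.52 = 5931.1
nΣx² − (Σx)² = 1011810.36 − 995205.76 = 16604.6; nΣy² − (Σy)² = 91420.68 − 81339.04 = 10081.64
r = 5931.1 / √(16604.6 × 10081.64) = 5931.1 / 12938.3770 ≈ 0.458

0.458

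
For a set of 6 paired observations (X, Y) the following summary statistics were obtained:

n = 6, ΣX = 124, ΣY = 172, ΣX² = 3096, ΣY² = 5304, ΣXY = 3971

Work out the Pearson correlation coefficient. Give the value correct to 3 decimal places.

0.933

r = (nΣXY − ΣXΣY) / √[(nΣX² − (ΣX)²)(nΣY² − (ΣY)²)]
Numerator: 6×3971 − 124×172 = 2498
Denominator: √[(18576 − 15376)(31824 − 29584)] = √[3200 × 2240] = 2677.3121
r = 2498 / 2677.3121 ≈ 0.933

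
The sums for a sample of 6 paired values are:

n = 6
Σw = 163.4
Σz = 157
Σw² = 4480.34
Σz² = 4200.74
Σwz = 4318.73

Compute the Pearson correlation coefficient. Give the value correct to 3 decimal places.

0.812

r = (nΣwz − ΣwΣz) / √[(nΣw² − (Σw)²)(nΣz² − (Σz)²)]
Numerator: 6×4318.73 − 163.4×157 = 258.58
Denominator: √[(26882.04 − 26699.56)(25204.44 − 24649)] = √[182.48 × 555.44] = 318.3657
r = 258.58 / 318.3657 ≈ 0.812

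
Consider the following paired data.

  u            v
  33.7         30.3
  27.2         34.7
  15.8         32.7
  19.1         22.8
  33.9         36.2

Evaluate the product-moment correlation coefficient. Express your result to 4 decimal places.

n = 5, Σu = 129.7, Σv = 156.7, Σu² = 3639.19, Σv² = 5021.75, Σuv = 4144.27
nΣuv − ΣuΣv = 20721.35 − 20323.99 = 397.36
nΣu² − (Σu)² = 18195.95 − 16822.09 = 1373.86; nΣv² − (Σv)² = 25108.75 − 24554.89 = 553.86
r = 397.36 / √(1373.86 × 553.86) = 397.36 / 872.3108 ≈ 0.4555

0.4555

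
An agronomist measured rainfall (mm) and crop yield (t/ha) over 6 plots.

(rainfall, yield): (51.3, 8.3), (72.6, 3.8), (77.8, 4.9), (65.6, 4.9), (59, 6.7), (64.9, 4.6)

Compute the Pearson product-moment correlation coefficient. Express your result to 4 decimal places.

-0.8511

n = 6, Σx = 391.2, Σy = 33.2, Σx² = 25951.66, Σy² = 197.4, Σxy = 2098.17
nΣxy − ΣxΣy = 12589.02 − 12987.84 = -398.82
nΣx² − (Σx)² = 155709.96 − 153037.44 = 2672.52; nΣy² − (Σy)² = 1184.4 − 1102.24 = 82.16
r = -398.82 / √(2672.52 × 82.16) = -398.82 / 468.5875 ≈ -0.8511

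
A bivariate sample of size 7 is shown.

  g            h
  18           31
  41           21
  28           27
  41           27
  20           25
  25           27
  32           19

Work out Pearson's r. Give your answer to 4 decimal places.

-0.5238

n = 7, Σg = 205, Σh = 177, Σg² = 6519, Σh² = 4575, Σgh = 5065
nΣgh − ΣgΣh = 35455 − 36285 = -830
nΣg² − (Σg)² = 45633 − 42025 = 3608; nΣh² − (Σh)² = 32025 − 31329 = 696
r = -830 / √(3608 × 696) = -830 / 1584.6665 ≈ -0.5238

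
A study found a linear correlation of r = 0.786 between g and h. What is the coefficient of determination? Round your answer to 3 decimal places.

r² = (0.786)² = 0.618

0.618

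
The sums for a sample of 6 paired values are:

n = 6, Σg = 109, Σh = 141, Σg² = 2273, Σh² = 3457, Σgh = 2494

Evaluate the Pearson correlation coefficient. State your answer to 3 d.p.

r = (nΣgh − ΣgΣh) / √[(nΣg² − (Σg)²)(nΣh² − (Σh)²)]
Numerator: 6×2494 − 109×141 = -405
Denominator: √[(13638 − 11881)(20742 − 19881)] = √[1757 × 861] = 1229.9500
r = -405 / 1229.9500 ≈ -0.329

-0.329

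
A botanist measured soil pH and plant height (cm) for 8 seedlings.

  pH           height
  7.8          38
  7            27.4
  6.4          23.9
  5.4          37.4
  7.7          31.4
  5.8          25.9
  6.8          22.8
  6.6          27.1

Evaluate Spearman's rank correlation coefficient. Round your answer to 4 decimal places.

0.3333

Rank pH: 8, 6, 3, 1, 7, 2, 5, 4
Rank height: 8, 5, 2, 7, 6, 3, 1, 4
d = rank(pH) − rank(height): 0, 1, 1, -6, 1, -1, 4, 0; Σd² = 56
ρ = 1 − 6Σd² / [n(n²−1)] = 1 − 6×56 / (8×63) = 1 − 336/504 ≈ 0.3333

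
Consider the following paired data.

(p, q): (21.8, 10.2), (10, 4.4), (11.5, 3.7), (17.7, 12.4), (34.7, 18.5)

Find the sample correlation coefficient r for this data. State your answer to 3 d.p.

n = 5, Σp = 95.7, Σq = 49.2, Σp² = 2224.87, Σq² = 633.1, Σpq = 1170.34
nΣpq − ΣpΣq = 5851.7 − 4708.44 = 1143.26
nΣp² − (Σp)² = 11124.35 − 9158.49 = 1965.86; nΣq² − (Σq)² = 3165.5 − 2420.64 = 744.86
r = 1143.26 / √(1965.86 × 744.86) = 1143.26 / 1210.0787 ≈ 0.945

0.945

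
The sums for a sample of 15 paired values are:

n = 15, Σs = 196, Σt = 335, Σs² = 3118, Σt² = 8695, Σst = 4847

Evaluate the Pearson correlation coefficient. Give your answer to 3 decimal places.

r = (nΣst − ΣsΣt) / √[(nΣs² − (Σs)²)(nΣt² − (Σt)²)]
Numerator: 15×4847 − 196×335 = 7045
Denominator: √[(46770 − 38416)(130425 − 112225)] = √[8354 × 18200] = 12330.5637
r = 7045 / 12330.5637 ≈ 0.571

0.571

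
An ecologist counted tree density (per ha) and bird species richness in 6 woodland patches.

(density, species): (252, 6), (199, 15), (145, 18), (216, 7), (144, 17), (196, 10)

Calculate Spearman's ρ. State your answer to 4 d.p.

Rank density: 6, 4, 2, 5, 1, 3
Rank species: 1, 4, 6, 2, 5, 3
d = rank(density) − rank(species): 5, 0, -4, 3, -4, 0; Σd² = 66
ρ = 1 − 6Σd² / [n(n²−1)] = 1 − 6×66 / (6×35) = 1 − 396/210 ≈ -0.8857

-0.8857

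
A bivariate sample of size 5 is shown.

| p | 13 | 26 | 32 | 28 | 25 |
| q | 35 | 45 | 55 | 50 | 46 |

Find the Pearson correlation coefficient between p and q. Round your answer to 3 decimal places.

0.979

n = 5, Σp = 124, Σq = 231, Σp² = 3278, Σq² = 10891, Σpq = 5935
nΣpq − ΣpΣq = 29675 − 28644 = 1031
nΣp² − (Σp)² = 16390 − 15376 = 1014; nΣq² − (Σq)² = 54455 − 53361 = 1094
r = 1031 / √(1014 × 1094) = 1031 / 1053.2407 ≈ 0.979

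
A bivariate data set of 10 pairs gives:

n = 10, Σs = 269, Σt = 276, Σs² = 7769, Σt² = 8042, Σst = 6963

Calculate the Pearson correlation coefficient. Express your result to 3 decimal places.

r = (nΣst − ΣsΣt) / √[(nΣs² − (Σs)²)(nΣt² − (Σt)²)]
Numerator: 10×6963 − 269×276 = -4614
Denominator: √[(77690 − 72361)(80420 − 76176)] = √[5329 × 4244] = 4755.6573
r = -4614 / 4755.6573 ≈ -0.970

-0.970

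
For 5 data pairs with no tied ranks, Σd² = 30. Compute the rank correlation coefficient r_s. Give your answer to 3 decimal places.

-0.500

ρ = 1 − 6Σd² / [n(n²−1)] = 1 − 6×30 / (5×24)
  = 1 − 180/120 = 1 − 1.5000 ≈ -0.500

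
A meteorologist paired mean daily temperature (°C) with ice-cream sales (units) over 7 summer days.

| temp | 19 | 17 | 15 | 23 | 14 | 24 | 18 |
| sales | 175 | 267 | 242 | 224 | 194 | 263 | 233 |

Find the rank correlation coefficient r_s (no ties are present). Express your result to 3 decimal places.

Rank temp: 5, 3, 2, 6, 1, 7, 4
Rank sales: 1, 7, 5, 3, 2, 6, 4
d = rank(temp) − rank(sales): 4, -4, -3, 3, -1, 1, 0; Σd² = 52
ρ = 1 − 6Σd² / [n(n²−1)] = 1 − 6×52 / (7×48) = 1 − 312/336 ≈ 0.071

0.071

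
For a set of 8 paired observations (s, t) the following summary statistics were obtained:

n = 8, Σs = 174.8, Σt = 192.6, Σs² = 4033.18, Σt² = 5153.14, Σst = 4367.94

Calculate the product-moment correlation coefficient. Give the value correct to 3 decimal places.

0.480

r = (nΣst − ΣsΣt) / √[(nΣs² − (Σs)²)(nΣt² − (Σt)²)]
Numerator: 8×4367.94 − 174.8×192.6 = 1277.04
Denominator: √[(32265.44 − 30555.04)(41225.12 − 37094.76)] = √[1710.4 × 4130.36] = 2657.9255
r = 1277.04 / 2657.9255 ≈ 0.480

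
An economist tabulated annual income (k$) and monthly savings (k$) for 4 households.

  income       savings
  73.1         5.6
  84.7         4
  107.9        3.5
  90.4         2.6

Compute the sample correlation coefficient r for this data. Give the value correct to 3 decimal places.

-0.673

n = 4, Σx = 356.1, Σy = 15.7, Σx² = 32332.27, Σy² = 66.37, Σxy = 1360.85
nΣxy − ΣxΣy = 5443.4 − 5590.77 = -147.37
nΣx² − (Σx)² = 129329.08 − 126807.21 = 2521.87; nΣy² − (Σy)² = 265.48 − 246.49 = 18.99
r = -147.37 / √(2521.87 × 18.99) = -147.37 / 218.8386 ≈ -0.673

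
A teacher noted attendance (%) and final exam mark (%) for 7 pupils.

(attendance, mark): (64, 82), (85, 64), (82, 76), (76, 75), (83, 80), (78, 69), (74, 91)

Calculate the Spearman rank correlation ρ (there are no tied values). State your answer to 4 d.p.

-0.6429

Rank attendance: 1, 7, 5, 3, 6, 4, 2
Rank mark: 6, 1, 4, 3, 5, 2, 7
d = rank(attendance) − rank(mark): -5, 6, 1, 0, 1, 2, -5; Σd² = 92
ρ = 1 − 6Σd² / [n(n²−1)] = 1 − 6×92 / (7×48) = 1 − 552/336 ≈ -0.6429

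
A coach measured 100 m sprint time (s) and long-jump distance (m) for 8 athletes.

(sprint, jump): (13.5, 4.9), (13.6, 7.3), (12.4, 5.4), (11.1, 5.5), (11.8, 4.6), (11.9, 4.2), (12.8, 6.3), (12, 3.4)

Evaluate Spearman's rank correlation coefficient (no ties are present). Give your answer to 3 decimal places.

Rank sprint: 7, 8, 5, 1, 2, 3, 6, 4
Rank jump: 4, 8, 5, 6, 3, 2, 7, 1
d = rank(sprint) − rank(jump): 3, 0, 0, -5, -1, 1, -1, 3; Σd² = 46
ρ = 1 − 6Σd² / [n(n²−1)] = 1 − 6×46 / (8×63) = 1 − 276/504 ≈ 0.452

0.452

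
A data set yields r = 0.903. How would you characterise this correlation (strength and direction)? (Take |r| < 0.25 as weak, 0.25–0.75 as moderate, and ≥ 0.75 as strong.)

r = 0.903 > 0 so the relationship is positive.
|r| = 0.903, which falls in the strong range.

strong positive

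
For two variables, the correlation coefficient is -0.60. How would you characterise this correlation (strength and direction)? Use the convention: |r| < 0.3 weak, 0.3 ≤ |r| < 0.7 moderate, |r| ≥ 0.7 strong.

moderate negative

r = -0.60 < 0 so the relationship is negative.
|r| = 0.60, which falls in the moderate range.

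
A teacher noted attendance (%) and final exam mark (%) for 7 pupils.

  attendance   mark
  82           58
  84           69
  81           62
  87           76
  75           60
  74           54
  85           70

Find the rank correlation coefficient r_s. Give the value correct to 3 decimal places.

0.893

Rank attendance: 4, 5, 3, 7, 2, 1, 6
Rank mark: 2, 5, 4, 7, 3, 1, 6
d = rank(attendance) − rank(mark): 2, 0, -1, 0, -1, 0, 0; Σd² = 6
ρ = 1 − 6Σd² / [n(n²−1)] = 1 − 6×6 / (7×48) = 1 − 36/336 ≈ 0.893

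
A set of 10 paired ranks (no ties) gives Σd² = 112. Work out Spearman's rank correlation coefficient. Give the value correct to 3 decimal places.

ρ = 1 − 6Σd² / [n(n²−1)] = 1 − 6×112 / (10×99)
  = 1 − 672/990 = 1 − 0.6788 ≈ 0.321

0.321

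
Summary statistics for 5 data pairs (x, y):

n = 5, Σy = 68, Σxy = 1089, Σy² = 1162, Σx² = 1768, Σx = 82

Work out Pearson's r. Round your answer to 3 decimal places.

-0.083

r = (nΣxy − ΣxΣy) / √[(nΣx² − (Σx)²)(nΣy² − (Σy)²)]
Numerator: 5×1089 − 82×68 = -131
Denominator: √[(8840 − 6724)(5810 − 4624)] = √[2116 × 1186] = 1584.1641
r = -131 / 1584.1641 ≈ -0.083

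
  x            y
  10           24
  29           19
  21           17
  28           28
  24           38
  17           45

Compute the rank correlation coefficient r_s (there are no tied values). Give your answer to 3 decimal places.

Rank x: 1, 6, 3, 5, 4, 2
Rank y: 3, 2, 1, 4, 5, 6
d = rank(x) − rank(y): -2, 4, 2, 1, -1, -4; Σd² = 42
ρ = 1 − 6Σd² / [n(n²−1)] = 1 − 6×42 / (6×35) = 1 − 252/210 ≈ -0.200

-0.200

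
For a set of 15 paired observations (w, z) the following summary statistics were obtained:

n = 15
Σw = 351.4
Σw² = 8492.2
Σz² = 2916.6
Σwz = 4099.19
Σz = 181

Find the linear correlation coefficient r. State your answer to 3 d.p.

-0.323

r = (nΣwz − ΣwΣz) / √[(nΣw² − (Σw)²)(nΣz² − (Σz)²)]
Numerator: 15×4099.19 − 351.4×181 = -2115.55
Denominator: √[(127383 − 123481.96)(43749 − 32761)] = √[3901.04 × 10988] = 6547.1083
r = -2115.55 / 6547.1083 ≈ -0.323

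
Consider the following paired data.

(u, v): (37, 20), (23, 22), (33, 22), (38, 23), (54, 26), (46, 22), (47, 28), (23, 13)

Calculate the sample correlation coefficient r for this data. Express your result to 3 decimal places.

0.733

n = 8, Σu = 301, Σv = 176, Σu² = 12201, Σv² = 4010, Σuv = 6877
nΣuv − ΣuΣv = 55016 − 52976 = 2040
nΣu² − (Σu)² = 97608 − 90601 = 7007; nΣv² − (Σv)² = 32080 − 30976 = 1104
r = 2040 / √(7007 × 1104) = 2040 / 2781.3177 ≈ 0.733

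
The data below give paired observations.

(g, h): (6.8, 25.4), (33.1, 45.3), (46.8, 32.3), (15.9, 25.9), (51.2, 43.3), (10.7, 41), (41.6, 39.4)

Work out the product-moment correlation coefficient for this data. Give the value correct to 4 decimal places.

0.5059

n = 7, Σg = 206.1, Σh = 252.6, Σg² = 8051.39, Σh² = 9519.6, Σgh = 7890.3
nΣgh − ΣgΣh = 55232.1 − 52060.86 = 3171.24
nΣg² − (Σg)² = 56359.73 − 42477.21 = 13882.52; nΣh² − (Σh)² = 66637.2 − 63806.76 = 2830.44
r = 3171.24 / √(13882.52 × 2830.44) = 3171.24 / 6268.4639 ≈ 0.5059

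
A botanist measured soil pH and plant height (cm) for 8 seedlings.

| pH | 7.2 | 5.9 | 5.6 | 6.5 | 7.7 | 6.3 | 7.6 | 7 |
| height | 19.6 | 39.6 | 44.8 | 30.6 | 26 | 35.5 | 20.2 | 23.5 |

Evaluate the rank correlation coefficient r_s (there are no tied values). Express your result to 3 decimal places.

-0.833

Rank pH: 6, 2, 1, 4, 8, 3, 7, 5
Rank height: 1, 7, 8, 5, 4, 6, 2, 3
d = rank(pH) − rank(height): 5, -5, -7, -1, 4, -3, 5, 2; Σd² = 154
ρ = 1 − 6Σd² / [n(n²−1)] = 1 − 6×154 / (8×63) = 1 − 924/504 ≈ -0.833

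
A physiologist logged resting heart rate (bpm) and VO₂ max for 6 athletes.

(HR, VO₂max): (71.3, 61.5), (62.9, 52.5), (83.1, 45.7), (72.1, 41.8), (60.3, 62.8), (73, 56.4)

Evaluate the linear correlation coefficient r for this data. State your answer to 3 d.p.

n = 6, Σx = 422.7, Σy = 320.7, Σx² = 30109.21, Σy² = 17499.03, Σxy = 22402.69
nΣxy − ΣxΣy = 134416.14 − 135559.89 = -1143.75
nΣx² − (Σx)² = 180655.26 − 178675.29 = 1979.97; nΣy² − (Σy)² = 104994.18 − 102848.49 = 2145.69
r = -1143.75 / √(1979.97 × 2145.69) = -1143.75 / 2061.1652 ≈ -0.555

-0.555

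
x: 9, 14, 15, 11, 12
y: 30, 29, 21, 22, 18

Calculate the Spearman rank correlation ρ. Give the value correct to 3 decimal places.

Rank x: 1, 4, 5, 2, 3
Rank y: 5, 4, 2, 3, 1
d = rank(x) − rank(y): -4, 0, 3, -1, 2; Σd² = 30
ρ = 1 − 6Σd² / [n(n²−1)] = 1 − 6×30 / (5×24) = 1 − 180/120 ≈ -0.500

-0.500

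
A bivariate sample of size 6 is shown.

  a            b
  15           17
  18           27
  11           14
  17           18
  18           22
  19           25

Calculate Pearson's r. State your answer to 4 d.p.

0.8543

n = 6, Σa = 98, Σb = 123, Σa² = 1644, Σb² = 2647, Σab = 2072
nΣab − ΣaΣb = 12432 − 12054 = 378
nΣa² − (Σa)² = 9864 − 9604 = 260; nΣb² − (Σb)² = 15882 − 15129 = 753
r = 378 / √(260 × 753) = 378 / 442.4703 ≈ 0.8543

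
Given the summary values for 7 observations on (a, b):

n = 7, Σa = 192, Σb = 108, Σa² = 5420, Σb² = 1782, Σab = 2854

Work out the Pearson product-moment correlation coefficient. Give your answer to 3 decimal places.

-0.812

r = (nΣab − ΣaΣb) / √[(nΣa² − (Σa)²)(nΣb² − (Σb)²)]
Numerator: 7×2854 − 192×108 = -758
Denominator: √[(37940 − 36864)(12474 − 11664)] = √[1076 × 810] = 933.5738
r = -758 / 933.5738 ≈ -0.812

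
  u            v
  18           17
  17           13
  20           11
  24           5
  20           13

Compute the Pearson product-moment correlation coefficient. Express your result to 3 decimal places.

-0.876

n = 5, Σu = 99, Σv = 59, Σu² = 1989, Σv² = 773, Σuv = 1127
nΣuv − ΣuΣv = 5635 − 5841 = -206
nΣu² − (Σu)² = 9945 − 9801 = 144; nΣv² − (Σv)² = 3865 − 3481 = 384
r = -206 / √(144 × 384) = -206 / 235.1510 ≈ -0.876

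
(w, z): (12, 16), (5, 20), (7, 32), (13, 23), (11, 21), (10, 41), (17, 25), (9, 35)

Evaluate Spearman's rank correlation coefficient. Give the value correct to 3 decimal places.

-0.143

Rank w: 6, 1, 2, 7, 5, 4, 8, 3
Rank z: 1, 2, 6, 4, 3, 8, 5, 7
d = rank(w) − rank(z): 5, -1, -4, 3, 2, -4, 3, -4; Σd² = 96
ρ = 1 − 6Σd² / [n(n²−1)] = 1 − 6×96 / (8×63) = 1 − 576/504 ≈ -0.143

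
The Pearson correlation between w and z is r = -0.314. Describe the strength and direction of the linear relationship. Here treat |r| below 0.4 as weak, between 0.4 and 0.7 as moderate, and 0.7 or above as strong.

r = -0.314 < 0 so the relationship is negative.
|r| = 0.314, which falls in the weak range.

weak negative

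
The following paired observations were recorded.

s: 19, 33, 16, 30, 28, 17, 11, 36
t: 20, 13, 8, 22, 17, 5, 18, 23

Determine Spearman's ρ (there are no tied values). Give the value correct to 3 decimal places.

0.500

Rank s: 4, 7, 2, 6, 5, 3, 1, 8
Rank t: 6, 3, 2, 7, 4, 1, 5, 8
d = rank(s) − rank(t): -2, 4, 0, -1, 1, 2, -4, 0; Σd² = 42
ρ = 1 − 6Σd² / [n(n²−1)] = 1 − 6×42 / (8×63) = 1 − 252/504 ≈ 0.500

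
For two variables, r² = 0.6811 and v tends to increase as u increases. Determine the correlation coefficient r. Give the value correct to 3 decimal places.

|r| = √0.6811 = 0.825
The association is positive, so r = 0.825.

0.825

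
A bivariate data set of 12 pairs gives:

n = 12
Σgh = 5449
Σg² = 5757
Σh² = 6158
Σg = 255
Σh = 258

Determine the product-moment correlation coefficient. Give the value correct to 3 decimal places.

r = (nΣgh − ΣgΣh) / √[(nΣg² − (Σg)²)(nΣh² − (Σh)²)]
Numerator: 12×5449 − 255×258 = -402
Denominator: √[(69084 − 65025)(73896 − 66564)] = √[4059 × 7332] = 5455.3266
r = -402 / 5455.3266 ≈ -0.074

-0.074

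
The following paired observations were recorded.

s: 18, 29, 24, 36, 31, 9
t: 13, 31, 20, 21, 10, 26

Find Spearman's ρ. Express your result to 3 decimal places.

Rank s: 2, 4, 3, 6, 5, 1
Rank t: 2, 6, 3, 4, 1, 5
d = rank(s) − rank(t): 0, -2, 0, 2, 4, -4; Σd² = 40
ρ = 1 − 6Σd² / [n(n²−1)] = 1 − 6×40 / (6×35) = 1 − 240/210 ≈ -0.143

-0.143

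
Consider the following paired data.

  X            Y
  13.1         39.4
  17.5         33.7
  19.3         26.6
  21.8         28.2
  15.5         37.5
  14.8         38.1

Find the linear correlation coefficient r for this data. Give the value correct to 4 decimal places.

n = 6, ΣX = 102, ΣY = 203.5, ΣX² = 1784.88, ΣY² = 7048.71, ΣXY = 3379.16
nΣXY − ΣXΣY = 20274.96 − 20757 = -482.04
nΣX² − (ΣX)² = 10709.28 − 10404 = 305.28; nΣY² − (ΣY)² = 42292.26 − 41412.25 = 880.01
r = -482.04 / √(305.28 × 880.01) = -482.04 / 518.3140 ≈ -0.9300

-0.9300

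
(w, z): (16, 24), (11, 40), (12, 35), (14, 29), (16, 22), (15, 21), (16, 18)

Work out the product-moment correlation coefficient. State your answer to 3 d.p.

-0.956

n = 7, Σw = 100, Σz = 189, Σw² = 1454, Σz² = 5491, Σwz = 2605
nΣwz − ΣwΣz = 18235 − 18900 = -665
nΣw² − (Σw)² = 10178 − 10000 = 178; nΣz² − (Σz)² = 38437 − 35721 = 2716
r = -665 / √(178 × 2716) = -665 / 695.3042 ≈ -0.956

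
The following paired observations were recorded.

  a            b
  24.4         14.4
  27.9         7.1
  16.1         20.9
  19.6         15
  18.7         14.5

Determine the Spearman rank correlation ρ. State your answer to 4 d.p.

-0.9000

Rank a: 4, 5, 1, 3, 2
Rank b: 2, 1, 5, 4, 3
d = rank(a) − rank(b): 2, 4, -4, -1, -1; Σd² = 38
ρ = 1 − 6Σd² / [n(n²−1)] = 1 − 6×38 / (5×24) = 1 − 228/120 ≈ -0.9000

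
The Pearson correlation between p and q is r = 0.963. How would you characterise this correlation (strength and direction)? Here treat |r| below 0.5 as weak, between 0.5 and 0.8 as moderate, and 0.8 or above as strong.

r = 0.963 > 0 so the relationship is positive.
|r| = 0.963, which falls in the strong range.

strong positive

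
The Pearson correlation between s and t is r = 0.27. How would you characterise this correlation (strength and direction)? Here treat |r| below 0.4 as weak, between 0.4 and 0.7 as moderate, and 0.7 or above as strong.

r = 0.27 > 0 so the relationship is positive.
|r| = 0.27, which falls in the weak range.

weak positive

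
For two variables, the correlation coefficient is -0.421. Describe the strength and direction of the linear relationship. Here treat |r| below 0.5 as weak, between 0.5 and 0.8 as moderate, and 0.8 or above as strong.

weak negative

r = -0.421 < 0 so the relationship is negative.
|r| = 0.421, which falls in the weak range.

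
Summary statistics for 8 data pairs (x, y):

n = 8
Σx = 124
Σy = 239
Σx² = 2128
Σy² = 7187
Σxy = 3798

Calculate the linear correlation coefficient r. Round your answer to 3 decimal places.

r = (nΣxy − ΣxΣy) / √[(nΣx² − (Σx)²)(nΣy² − (Σy)²)]
Numerator: 8×3798 − 124×239 = 748
Denominator: √[(17024 − 15376)(57496 − 57121)] = √[1648 × 375] = 786.1298
r = 748 / 786.1298 ≈ 0.951

0.951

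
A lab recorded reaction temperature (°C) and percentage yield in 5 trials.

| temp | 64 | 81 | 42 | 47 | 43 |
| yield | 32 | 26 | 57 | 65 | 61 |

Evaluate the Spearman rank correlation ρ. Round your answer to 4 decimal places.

Rank temp: 4, 5, 1, 3, 2
Rank yield: 2, 1, 3, 5, 4
d = rank(temp) − rank(yield): 2, 4, -2, -2, -2; Σd² = 32
ρ = 1 − 6Σd² / [n(n²−1)] = 1 − 6×32 / (5×24) = 1 − 192/120 ≈ -0.6000

-0.6000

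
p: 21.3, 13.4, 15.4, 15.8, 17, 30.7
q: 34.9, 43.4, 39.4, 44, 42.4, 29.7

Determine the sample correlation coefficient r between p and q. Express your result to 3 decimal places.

n = 6, Σp = 113.6, Σq = 233.8, Σp² = 2351.54, Σq² = 9269.78, Σpq = 4259.48
nΣpq − ΣpΣq = 25556.88 − 26559.68 = -1002.8
nΣp² − (Σp)² = 14109.24 − 12904.96 = 1204.28; nΣq² − (Σq)² = 55618.68 − 54662.44 = 956.24
r = -1002.8 / √(1204.28 × 956.24) = -1002.8 / 1073.1173 ≈ -0.934

-0.934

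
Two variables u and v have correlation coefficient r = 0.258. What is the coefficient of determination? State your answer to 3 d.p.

0.067

r² = (0.258)² = 0.067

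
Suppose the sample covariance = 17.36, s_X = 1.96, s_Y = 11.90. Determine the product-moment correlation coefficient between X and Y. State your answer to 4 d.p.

r = Cov(X,Y) / (s_X · s_Y) = 17.36 / (1.96 × 11.90)
  = 17.36 / 23.3240 ≈ 0.7443

0.7443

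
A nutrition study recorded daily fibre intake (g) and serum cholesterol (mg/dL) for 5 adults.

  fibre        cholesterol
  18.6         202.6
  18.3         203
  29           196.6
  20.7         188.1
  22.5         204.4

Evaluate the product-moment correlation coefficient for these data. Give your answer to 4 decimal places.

-0.2293

n = 5, Σx = 109.1, Σy = 994.7, Σx² = 2456.59, Σy² = 198068.29, Σxy = 21677.33
nΣxy − ΣxΣy = 108386.65 − 108521.77 = -135.12
nΣx² − (Σx)² = 12282.95 − 11902.81 = 380.14; nΣy² − (Σy)² = 990341.45 − 989428.09 = 913.36
r = -135.12 / √(380.14 × 913.36) = -135.12 / 589.2408 ≈ -0.2293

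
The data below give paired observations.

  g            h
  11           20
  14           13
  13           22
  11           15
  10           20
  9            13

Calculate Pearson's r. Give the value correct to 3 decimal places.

n = 6, Σg = 68, Σh = 103, Σg² = 788, Σh² = 1847, Σgh = 1170
nΣgh − ΣgΣh = 7020 − 7004 = 16
nΣg² − (Σg)² = 4728 − 4624 = 104; nΣh² − (Σh)² = 11082 − 10609 = 473
r = 16 / √(104 × 473) = 16 / 221.7927 ≈ 0.072

0.072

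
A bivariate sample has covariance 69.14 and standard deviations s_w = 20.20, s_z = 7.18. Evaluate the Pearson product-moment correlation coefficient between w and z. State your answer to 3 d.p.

0.477

r = Cov(w,z) / (s_w · s_z) = 69.14 / (20.20 × 7.18)
  = 69.14 / 145.0360 ≈ 0.477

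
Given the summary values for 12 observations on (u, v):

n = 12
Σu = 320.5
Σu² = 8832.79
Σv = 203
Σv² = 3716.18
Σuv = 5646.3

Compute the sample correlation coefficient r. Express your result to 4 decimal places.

0.8093

r = (nΣuv − ΣuΣv) / √[(nΣu² − (Σu)²)(nΣv² − (Σv)²)]
Numerator: 12×5646.3 − 320.5×203 = 2694.1
Denominator: √[(105993.48 − 102720.25)(44594.16 − 41209)] = √[3273.23 × 3385.16] = 3328.7246
r = 2694.1 / 3328.7246 ≈ 0.8093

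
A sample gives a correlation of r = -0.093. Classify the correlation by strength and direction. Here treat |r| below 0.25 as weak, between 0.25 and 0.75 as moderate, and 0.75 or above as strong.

r = -0.093 < 0 so the relationship is negative.
|r| = 0.093, which falls in the weak range.

weak negative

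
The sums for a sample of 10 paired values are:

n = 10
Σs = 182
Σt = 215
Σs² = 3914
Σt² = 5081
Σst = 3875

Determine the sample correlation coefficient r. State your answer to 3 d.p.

-0.072

r = (nΣst − ΣsΣt) / √[(nΣs² − (Σs)²)(nΣt² − (Σt)²)]
Numerator: 10×3875 − 182×215 = -380
Denominator: √[(39140 − 33124)(50810 − 46225)] = √[6016 × 4585] = 5251.9863
r = -380 / 5251.9863 ≈ -0.072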